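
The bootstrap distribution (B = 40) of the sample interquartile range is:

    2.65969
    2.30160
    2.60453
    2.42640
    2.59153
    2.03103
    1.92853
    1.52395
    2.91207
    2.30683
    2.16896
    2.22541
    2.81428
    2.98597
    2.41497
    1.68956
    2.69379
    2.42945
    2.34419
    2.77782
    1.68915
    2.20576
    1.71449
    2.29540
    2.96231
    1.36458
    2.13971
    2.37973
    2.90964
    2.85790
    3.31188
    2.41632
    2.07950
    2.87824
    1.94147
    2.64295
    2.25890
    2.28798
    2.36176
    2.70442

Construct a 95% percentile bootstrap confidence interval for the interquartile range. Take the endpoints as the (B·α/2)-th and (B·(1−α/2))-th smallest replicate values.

(1.36458, 2.98597)

Sorted replicates: 1.36458, 1.52395, 1.68915, 1.68956, 1.71449, 1.92853, 1.94147, 2.03103, 2.07950, 2.13971, 2.16896, 2.20576, 2.22541, 2.25890, 2.28798, 2.29540, 2.30160, 2.30683, 2.34419, 2.36176, 2.37973, 2.41497, 2.41632, 2.42640, 2.42945, 2.59153, 2.60453, 2.64295, 2.65969, 2.69379, 2.70442, 2.77782, 2.81428, 2.85790, 2.87824, 2.90964, 2.91207, 2.96231, 2.98597, 3.31188
α = 0.05; lower rank = 40 × 0.025 = 1; upper rank = 40 × 0.975 = 39.
The 1st smallest replicate is 1.36458; the 39th is 2.98597.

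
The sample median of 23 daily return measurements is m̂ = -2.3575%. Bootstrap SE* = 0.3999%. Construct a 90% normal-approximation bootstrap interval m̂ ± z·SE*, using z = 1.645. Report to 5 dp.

Margin = 1.645 × 0.3999 = 0.657836
Interval: -2.3575 ± 0.657836

(-3.01534, -1.69966)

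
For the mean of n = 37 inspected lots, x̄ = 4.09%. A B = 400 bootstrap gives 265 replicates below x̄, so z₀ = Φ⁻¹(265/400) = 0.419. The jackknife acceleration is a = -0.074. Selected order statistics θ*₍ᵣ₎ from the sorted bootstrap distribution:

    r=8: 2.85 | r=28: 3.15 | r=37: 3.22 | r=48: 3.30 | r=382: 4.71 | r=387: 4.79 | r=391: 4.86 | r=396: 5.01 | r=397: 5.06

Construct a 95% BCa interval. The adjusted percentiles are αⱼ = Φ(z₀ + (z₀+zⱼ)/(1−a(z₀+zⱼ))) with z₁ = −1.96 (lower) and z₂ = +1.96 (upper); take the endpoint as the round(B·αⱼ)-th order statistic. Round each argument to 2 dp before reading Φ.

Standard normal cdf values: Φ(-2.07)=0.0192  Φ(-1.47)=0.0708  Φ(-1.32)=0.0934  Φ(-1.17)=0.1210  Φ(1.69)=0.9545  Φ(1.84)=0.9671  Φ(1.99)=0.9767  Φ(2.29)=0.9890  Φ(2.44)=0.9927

Lower: z₀ + z₁ = 0.419 + (-1.960) = -1.541; 1 − a(z₀+z₁) = 1 − (-0.074)(-1.541) = 0.8860; argument = 0.419 + (-1.541)/0.8860 = -1.3203 → -1.32.
α₁ = Φ(-1.32) = 0.0934; rank = round(400 × 0.0934) = 37; θ*₍37₎ = 3.22.
Upper: z₀ + z₂ = 2.379; 1 − a(z₀+z₂) = 1.1760; argument = 2.4419 → 2.44; α₂ = 0.9927; rank = 397; θ*₍397₎ = 5.06.

(3.22, 5.06)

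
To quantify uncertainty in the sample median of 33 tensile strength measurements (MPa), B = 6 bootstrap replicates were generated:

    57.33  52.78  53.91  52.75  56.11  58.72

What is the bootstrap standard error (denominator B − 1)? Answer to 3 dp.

Bootstrap SE is the standard deviation of the 6 replicate medians.
Mean of replicates: (57.33 + 52.78 + 53.91 + 52.75 + 56.11 + 58.72) / 6 = 331.6000 / 6 = 55.2667
Sum of squared deviations: (+2.0633)² + (−2.4867)² + (−1.3567)² + (−2.5167)² + (+0.8433)² + (+3.4533)² = 31.2517
Variance = 31.2517 / 5 = 6.2503
SE* = √6.2503

SE* = 2.500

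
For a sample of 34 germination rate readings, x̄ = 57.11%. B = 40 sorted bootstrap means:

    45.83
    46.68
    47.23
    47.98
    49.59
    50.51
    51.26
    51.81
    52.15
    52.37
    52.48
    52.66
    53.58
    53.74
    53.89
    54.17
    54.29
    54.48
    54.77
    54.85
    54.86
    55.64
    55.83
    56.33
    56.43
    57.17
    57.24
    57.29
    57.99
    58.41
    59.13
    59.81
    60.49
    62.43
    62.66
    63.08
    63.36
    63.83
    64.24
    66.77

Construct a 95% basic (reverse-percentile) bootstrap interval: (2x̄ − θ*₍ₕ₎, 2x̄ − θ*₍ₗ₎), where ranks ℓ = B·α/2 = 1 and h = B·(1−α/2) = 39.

Percentile endpoints at ranks 1 and 39: θ*₍1₎ = 45.83, θ*₍39₎ = 64.24.
Basic interval reflects these around x̄:
  lower = 2 × 57.11 − 64.24 = 49.98
  upper = 2 × 57.11 − 45.83 = 68.39

(49.98, 68.39)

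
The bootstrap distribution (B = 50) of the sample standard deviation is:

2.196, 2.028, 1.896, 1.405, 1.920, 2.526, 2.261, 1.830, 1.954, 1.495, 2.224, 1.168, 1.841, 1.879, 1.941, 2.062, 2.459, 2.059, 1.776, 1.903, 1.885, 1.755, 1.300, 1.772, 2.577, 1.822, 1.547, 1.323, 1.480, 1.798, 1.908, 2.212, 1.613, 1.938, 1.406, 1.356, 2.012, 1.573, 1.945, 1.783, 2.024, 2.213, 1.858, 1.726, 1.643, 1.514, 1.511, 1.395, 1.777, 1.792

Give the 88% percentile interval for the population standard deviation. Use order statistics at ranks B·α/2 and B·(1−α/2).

Sorted replicates: 1.168, 1.300, 1.323, 1.356, 1.395, 1.405, 1.406, 1.480, 1.495, 1.511, 1.514, 1.547, 1.573, 1.613, 1.643, 1.726, 1.755, 1.772, 1.776, 1.777, 1.783, 1.792, 1.798, 1.822, 1.830, 1.841, 1.858, 1.879, 1.885, 1.896, 1.903, 1.908, 1.920, 1.938, 1.941, 1.945, 1.954, 2.012, 2.024, 2.028, 2.059, 2.062, 2.196, 2.212, 2.213, 2.224, 2.261, 2.459, 2.526, 2.577
α = 0.12; lower rank = 50 × 0.060 = 3; upper rank = 50 × 0.940 = 47.
The 3rd smallest replicate is 1.323; the 47th is 2.261.

(1.323, 2.261)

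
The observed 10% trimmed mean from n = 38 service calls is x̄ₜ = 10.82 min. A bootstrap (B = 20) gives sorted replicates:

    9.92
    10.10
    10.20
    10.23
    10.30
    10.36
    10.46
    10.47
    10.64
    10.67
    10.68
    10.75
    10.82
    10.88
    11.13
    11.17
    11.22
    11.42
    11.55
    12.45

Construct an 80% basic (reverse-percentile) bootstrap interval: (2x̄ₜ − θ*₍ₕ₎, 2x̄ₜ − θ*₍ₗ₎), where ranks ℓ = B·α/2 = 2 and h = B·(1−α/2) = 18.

Percentile endpoints at ranks 2 and 18: θ*₍2₎ = 10.10, θ*₍18₎ = 11.42.
Basic interval reflects these around x̄ₜ:
  lower = 2 × 10.82 − 11.42 = 10.22
  upper = 2 × 10.82 − 10.10 = 11.54

(10.22, 11.54)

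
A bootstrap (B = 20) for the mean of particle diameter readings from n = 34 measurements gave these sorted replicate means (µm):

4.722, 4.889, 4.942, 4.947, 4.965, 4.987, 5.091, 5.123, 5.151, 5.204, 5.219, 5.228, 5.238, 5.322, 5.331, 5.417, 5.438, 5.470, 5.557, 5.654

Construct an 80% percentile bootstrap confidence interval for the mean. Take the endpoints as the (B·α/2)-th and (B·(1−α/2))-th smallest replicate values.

(4.889, 5.470)

α = 0.20; lower rank = 20 × 0.100 = 2; upper rank = 20 × 0.900 = 18.
The 2nd smallest replicate is 4.889; the 18th is 5.470.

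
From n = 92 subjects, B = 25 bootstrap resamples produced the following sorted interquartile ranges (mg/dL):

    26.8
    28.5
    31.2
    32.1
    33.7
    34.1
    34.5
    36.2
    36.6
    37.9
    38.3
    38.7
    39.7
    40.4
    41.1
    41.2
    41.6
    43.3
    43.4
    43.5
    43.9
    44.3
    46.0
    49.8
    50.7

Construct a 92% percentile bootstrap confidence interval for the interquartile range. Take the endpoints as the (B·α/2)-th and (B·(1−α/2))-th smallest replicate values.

α = 0.08; lower rank = 25 × 0.040 = 1; upper rank = 25 × 0.960 = 24.
The 1st smallest replicate is 26.8; the 24th is 49.8.

(26.8, 49.8)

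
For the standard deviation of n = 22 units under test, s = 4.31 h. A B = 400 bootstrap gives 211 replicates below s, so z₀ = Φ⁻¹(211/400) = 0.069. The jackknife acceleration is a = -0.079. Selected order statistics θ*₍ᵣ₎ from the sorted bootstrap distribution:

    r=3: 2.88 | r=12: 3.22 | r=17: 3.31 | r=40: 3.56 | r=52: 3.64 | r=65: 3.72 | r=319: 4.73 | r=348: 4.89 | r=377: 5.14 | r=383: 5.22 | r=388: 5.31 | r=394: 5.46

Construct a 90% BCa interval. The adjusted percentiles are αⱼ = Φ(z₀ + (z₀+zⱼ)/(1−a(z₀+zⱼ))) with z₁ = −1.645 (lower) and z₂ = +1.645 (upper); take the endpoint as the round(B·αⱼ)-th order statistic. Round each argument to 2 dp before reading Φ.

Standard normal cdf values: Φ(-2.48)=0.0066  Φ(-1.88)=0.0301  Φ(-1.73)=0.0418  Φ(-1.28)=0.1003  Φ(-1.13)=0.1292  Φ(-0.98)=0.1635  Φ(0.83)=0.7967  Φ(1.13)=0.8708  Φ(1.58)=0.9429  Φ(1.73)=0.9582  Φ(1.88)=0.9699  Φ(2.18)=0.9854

Lower: z₀ + z₁ = 0.069 + (-1.645) = -1.576; 1 − a(z₀+z₁) = 1 − (-0.079)(-1.576) = 0.8755; argument = 0.069 + (-1.576)/0.8755 = -1.7311 → -1.73.
α₁ = Φ(-1.73) = 0.0418; rank = round(400 × 0.0418) = 17; θ*₍17₎ = 3.31.
Upper: z₀ + z₂ = 1.714; 1 − a(z₀+z₂) = 1.1354; argument = 1.5786 → 1.58; α₂ = 0.9429; rank = 377; θ*₍377₎ = 5.14.

(3.31, 5.14)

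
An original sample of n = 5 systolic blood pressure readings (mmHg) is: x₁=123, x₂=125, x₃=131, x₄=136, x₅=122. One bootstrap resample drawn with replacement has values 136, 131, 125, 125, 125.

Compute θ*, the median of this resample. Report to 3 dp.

Sorted: 125, 125, 125, 131, 136
Median = middle value = 125.000

θ* = 125.000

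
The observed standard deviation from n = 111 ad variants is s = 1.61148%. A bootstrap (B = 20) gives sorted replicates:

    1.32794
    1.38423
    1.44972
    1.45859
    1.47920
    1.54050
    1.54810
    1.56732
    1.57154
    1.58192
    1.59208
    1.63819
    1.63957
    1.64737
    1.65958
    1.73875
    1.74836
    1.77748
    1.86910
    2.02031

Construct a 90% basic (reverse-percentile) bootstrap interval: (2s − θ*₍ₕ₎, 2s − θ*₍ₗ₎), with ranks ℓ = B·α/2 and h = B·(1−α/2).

Percentile endpoints at ranks 1 and 19: θ*₍1₎ = 1.32794, θ*₍19₎ = 1.86910.
Basic interval reflects these around s:
  lower = 2 × 1.61148 − 1.86910 = 1.35386
  upper = 2 × 1.61148 − 1.32794 = 1.89502

(1.35386, 1.89502)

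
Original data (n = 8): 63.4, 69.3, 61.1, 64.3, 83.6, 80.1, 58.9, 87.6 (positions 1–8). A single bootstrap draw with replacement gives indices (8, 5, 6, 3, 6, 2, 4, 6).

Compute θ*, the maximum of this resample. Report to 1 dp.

θ* = 87.6

Resample values: 87.6, 83.6, 80.1, 61.1, 80.1, 69.3, 64.3, 80.1.
Maximum = 87.6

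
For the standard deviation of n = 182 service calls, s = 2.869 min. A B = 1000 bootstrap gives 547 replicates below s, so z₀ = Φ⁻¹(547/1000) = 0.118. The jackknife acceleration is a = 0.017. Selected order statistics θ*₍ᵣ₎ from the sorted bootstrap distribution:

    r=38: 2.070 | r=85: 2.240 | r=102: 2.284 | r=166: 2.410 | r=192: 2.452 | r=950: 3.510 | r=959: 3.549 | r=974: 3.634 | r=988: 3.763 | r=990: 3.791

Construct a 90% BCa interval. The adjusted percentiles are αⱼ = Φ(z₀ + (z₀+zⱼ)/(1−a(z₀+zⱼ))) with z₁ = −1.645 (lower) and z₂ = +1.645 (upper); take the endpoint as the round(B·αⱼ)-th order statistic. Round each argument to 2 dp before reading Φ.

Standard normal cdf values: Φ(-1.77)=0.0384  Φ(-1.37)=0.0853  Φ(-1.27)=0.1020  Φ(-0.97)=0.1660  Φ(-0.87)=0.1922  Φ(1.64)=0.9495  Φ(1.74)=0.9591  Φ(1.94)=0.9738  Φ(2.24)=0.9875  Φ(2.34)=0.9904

Lower: z₀ + z₁ = 0.118 + (-1.645) = -1.527; 1 − a(z₀+z₁) = 1 − (0.017)(-1.527) = 1.0260; argument = 0.118 + (-1.527)/1.0260 = -1.3704 → -1.37.
α₁ = Φ(-1.37) = 0.0853; rank = round(1000 × 0.0853) = 85; θ*₍85₎ = 2.240.
Upper: z₀ + z₂ = 1.763; 1 − a(z₀+z₂) = 0.9700; argument = 1.9355 → 1.94; α₂ = 0.9738; rank = 974; θ*₍974₎ = 3.634.

(2.240, 3.634)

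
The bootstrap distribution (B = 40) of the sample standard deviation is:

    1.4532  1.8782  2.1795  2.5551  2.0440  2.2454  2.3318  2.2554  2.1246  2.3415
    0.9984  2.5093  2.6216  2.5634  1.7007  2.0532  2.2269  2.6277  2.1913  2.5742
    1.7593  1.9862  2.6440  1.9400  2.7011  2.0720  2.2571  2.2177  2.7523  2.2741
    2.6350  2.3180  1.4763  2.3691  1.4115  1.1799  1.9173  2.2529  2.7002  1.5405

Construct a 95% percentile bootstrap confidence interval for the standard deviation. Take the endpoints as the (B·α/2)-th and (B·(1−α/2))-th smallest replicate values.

Sorted replicates: 0.9984, 1.1799, 1.4115, 1.4532, 1.4763, 1.5405, 1.7007, 1.7593, 1.8782, 1.9173, 1.9400, 1.9862, 2.0440, 2.0532, 2.0720, 2.1246, 2.1795, 2.1913, 2.2177, 2.2269, 2.2454, 2.2529, 2.2554, 2.2571, 2.2741, 2.3180, 2.3318, 2.3415, 2.3691, 2.5093, 2.5551, 2.5634, 2.5742, 2.6216, 2.6277, 2.6350, 2.6440, 2.7002, 2.7011, 2.7523
α = 0.05; lower rank = 40 × 0.025 = 1; upper rank = 40 × 0.975 = 39.
The 1st smallest replicate is 0.9984; the 39th is 2.7011.

(0.9984, 2.7011)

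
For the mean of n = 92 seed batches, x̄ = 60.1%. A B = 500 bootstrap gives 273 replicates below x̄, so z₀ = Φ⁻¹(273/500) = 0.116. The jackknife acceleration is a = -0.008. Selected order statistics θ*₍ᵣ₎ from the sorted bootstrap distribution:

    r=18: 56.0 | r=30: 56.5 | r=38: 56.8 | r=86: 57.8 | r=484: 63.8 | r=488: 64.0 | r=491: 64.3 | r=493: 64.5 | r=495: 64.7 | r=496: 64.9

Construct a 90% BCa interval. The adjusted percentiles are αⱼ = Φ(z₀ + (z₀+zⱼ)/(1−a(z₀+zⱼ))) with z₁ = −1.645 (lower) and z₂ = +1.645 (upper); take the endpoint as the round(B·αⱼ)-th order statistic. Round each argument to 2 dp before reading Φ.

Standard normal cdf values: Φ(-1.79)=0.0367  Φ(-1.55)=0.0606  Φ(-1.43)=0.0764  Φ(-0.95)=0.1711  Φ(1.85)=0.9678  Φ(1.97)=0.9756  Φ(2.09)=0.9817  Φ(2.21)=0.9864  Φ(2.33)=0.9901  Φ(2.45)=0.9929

(56.8, 63.8)

Lower: z₀ + z₁ = 0.116 + (-1.645) = -1.529; 1 − a(z₀+z₁) = 1 − (-0.008)(-1.529) = 0.9878; argument = 0.116 + (-1.529)/0.9878 = -1.4319 → -1.43.
α₁ = Φ(-1.43) = 0.0764; rank = round(500 × 0.0764) = 38; θ*₍38₎ = 56.8.
Upper: z₀ + z₂ = 1.761; 1 − a(z₀+z₂) = 1.0141; argument = 1.8525 → 1.85; α₂ = 0.9678; rank = 484; θ*₍484₎ = 63.8.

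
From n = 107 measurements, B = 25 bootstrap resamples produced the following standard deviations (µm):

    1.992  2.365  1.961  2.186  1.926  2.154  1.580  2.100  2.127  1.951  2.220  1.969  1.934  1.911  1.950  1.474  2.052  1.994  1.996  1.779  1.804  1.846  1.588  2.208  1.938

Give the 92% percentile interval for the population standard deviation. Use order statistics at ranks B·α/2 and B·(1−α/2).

(1.474, 2.220)

Sorted replicates: 1.474, 1.580, 1.588, 1.779, 1.804, 1.846, 1.911, 1.926, 1.934, 1.938, 1.950, 1.951, 1.961, 1.969, 1.992, 1.994, 1.996, 2.052, 2.100, 2.127, 2.154, 2.186, 2.208, 2.220, 2.365
α = 0.08; lower rank = 25 × 0.040 = 1; upper rank = 25 × 0.960 = 24.
The 1st smallest replicate is 1.474; the 24th is 2.220.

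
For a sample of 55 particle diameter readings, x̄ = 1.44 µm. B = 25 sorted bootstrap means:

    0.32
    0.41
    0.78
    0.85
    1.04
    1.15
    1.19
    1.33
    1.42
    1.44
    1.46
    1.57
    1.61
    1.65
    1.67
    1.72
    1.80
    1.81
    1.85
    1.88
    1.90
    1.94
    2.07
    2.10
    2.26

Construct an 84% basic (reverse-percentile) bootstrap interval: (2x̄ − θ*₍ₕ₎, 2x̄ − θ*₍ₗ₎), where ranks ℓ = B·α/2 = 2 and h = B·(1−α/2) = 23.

(0.81, 2.47)

Percentile endpoints at ranks 2 and 23: θ*₍2₎ = 0.41, θ*₍23₎ = 2.07.
Basic interval reflects these around x̄:
  lower = 2 × 1.44 − 2.07 = 0.81
  upper = 2 × 1.44 − 0.41 = 2.47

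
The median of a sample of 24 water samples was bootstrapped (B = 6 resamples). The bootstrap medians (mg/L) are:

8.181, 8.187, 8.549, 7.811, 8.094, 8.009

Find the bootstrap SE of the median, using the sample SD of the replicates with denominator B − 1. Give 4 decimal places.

Bootstrap SE is the standard deviation of the 6 replicate medians.
Mean of replicates: (8.181 + 8.187 + 8.549 + 7.811 + 8.094 + 8.009) / 6 = 48.83100 / 6 = 8.13850
Sum of squared deviations: (+0.04250)² + (+0.04850)² + (+0.41050)² + (−0.32750)² + (−0.04450)² + (−0.12950)² = 0.29868
Variance = 0.29868 / 5 = 0.05974
SE* = √0.05974

SE* = 0.2444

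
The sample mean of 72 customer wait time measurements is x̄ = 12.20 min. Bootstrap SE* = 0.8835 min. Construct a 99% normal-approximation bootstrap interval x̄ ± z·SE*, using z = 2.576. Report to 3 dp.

(9.924, 14.476)

Margin = 2.576 × 0.8835 = 2.2759
Interval: 12.20 ± 2.2759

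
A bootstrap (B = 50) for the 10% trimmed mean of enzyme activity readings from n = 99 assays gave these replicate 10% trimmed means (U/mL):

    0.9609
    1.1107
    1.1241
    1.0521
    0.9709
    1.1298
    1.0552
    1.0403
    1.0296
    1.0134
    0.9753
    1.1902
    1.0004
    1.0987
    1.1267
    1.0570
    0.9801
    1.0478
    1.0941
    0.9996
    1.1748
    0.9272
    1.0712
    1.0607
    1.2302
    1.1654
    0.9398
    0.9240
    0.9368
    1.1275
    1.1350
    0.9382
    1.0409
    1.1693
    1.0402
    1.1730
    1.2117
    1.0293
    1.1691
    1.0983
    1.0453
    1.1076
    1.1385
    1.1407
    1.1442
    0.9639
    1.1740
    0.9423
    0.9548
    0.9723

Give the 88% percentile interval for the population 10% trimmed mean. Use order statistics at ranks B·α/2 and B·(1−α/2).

Sorted replicates: 0.9240, 0.9272, 0.9368, 0.9382, 0.9398, 0.9423, 0.9548, 0.9609, 0.9639, 0.9709, 0.9723, 0.9753, 0.9801, 0.9996, 1.0004, 1.0134, 1.0293, 1.0296, 1.0402, 1.0403, 1.0409, 1.0453, 1.0478, 1.0521, 1.0552, 1.0570, 1.0607, 1.0712, 1.0941, 1.0983, 1.0987, 1.1076, 1.1107, 1.1241, 1.1267, 1.1275, 1.1298, 1.1350, 1.1385, 1.1407, 1.1442, 1.1654, 1.1691, 1.1693, 1.1730, 1.1740, 1.1748, 1.1902, 1.2117, 1.2302
α = 0.12; lower rank = 50 × 0.060 = 3; upper rank = 50 × 0.940 = 47.
The 3rd smallest replicate is 0.9368; the 47th is 1.1748.

(0.9368, 1.1748)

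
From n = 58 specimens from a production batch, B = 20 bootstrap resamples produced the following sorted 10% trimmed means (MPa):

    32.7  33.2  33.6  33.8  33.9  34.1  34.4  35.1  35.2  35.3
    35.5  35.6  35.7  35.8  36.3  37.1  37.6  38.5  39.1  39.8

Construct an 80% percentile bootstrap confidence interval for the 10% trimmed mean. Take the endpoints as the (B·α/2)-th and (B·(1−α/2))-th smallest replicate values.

(33.2, 38.5)

α = 0.20; lower rank = 20 × 0.100 = 2; upper rank = 20 × 0.900 = 18.
The 2nd smallest replicate is 33.2; the 18th is 38.5.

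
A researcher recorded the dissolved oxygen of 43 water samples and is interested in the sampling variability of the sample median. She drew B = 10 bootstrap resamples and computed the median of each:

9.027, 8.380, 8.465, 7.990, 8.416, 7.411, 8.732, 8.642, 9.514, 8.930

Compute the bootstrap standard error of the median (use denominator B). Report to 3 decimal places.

SE* = 0.548

Bootstrap SE is the standard deviation of the 10 replicate medians.
Mean of replicates: (9.027 + 8.380 + 8.465 + 7.990 + 8.416 + 7.411 + 8.732 + 8.642 + 9.514 + 8.930) / 10 = 85.5070 / 10 = 8.5507
Sum of squared deviations: (+0.4763)² + (−0.1707)² + (−0.0857)² + (−0.5607)² + (−0.1347)² + (−1.1397)² + (+0.1813)² + (+0.0913)² + (+0.9633)² + (+0.3793)² = 3.0078
Variance = 3.0078 / 10 = 0.3008
SE* = √0.3008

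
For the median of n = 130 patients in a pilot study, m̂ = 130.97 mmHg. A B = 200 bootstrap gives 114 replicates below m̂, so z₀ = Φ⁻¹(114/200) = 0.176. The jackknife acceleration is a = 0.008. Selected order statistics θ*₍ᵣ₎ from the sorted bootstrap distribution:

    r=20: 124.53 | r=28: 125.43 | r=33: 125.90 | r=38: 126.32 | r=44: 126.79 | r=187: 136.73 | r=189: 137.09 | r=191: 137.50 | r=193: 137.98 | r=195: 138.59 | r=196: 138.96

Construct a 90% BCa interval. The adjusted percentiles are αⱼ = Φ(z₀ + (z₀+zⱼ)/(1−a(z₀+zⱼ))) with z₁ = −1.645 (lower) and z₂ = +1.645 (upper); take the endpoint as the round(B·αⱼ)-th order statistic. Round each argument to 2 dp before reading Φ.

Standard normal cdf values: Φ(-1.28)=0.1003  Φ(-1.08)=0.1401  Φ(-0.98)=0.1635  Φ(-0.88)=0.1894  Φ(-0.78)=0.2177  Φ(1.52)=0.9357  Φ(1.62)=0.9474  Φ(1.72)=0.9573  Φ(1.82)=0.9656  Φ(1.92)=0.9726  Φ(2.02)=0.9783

(124.53, 138.96)

Lower: z₀ + z₁ = 0.176 + (-1.645) = -1.469; 1 − a(z₀+z₁) = 1 − (0.008)(-1.469) = 1.0118; argument = 0.176 + (-1.469)/1.0118 = -1.2759 → -1.28.
α₁ = Φ(-1.28) = 0.1003; rank = round(200 × 0.1003) = 20; θ*₍20₎ = 124.53.
Upper: z₀ + z₂ = 1.821; 1 − a(z₀+z₂) = 0.9854; argument = 2.0239 → 2.02; α₂ = 0.9783; rank = 196; θ*₍196₎ = 138.96.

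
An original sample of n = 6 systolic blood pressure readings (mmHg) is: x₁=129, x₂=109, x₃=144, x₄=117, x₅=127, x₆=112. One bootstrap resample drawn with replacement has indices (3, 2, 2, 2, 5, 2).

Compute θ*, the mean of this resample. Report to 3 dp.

Resample values: 144, 109, 109, 109, 127, 109.
Mean = (144 + 109 + 109 + 109 + 127 + 109) / 6 = 707.0 / 6 = 117.833

θ* = 117.833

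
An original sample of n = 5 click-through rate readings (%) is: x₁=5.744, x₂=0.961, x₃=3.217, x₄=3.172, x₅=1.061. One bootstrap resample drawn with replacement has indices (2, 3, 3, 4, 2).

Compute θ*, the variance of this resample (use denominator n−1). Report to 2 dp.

Resample values: 0.961, 3.217, 3.217, 3.172, 0.961.
Mean = 2.3056; sum of squared deviations = 6.0278
s² = 6.0278 / 4 = 1.5070

θ* = 1.51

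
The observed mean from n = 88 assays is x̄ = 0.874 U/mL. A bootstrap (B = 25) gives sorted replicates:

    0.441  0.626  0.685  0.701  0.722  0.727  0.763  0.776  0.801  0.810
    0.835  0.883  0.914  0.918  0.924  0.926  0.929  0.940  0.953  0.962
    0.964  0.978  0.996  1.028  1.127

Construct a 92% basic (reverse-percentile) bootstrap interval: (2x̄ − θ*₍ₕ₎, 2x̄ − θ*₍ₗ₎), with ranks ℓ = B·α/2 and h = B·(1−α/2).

Percentile endpoints at ranks 1 and 24: θ*₍1₎ = 0.441, θ*₍24₎ = 1.028.
Basic interval reflects these around x̄:
  lower = 2 × 0.874 − 1.028 = 0.720
  upper = 2 × 0.874 − 0.441 = 1.307

(0.720, 1.307)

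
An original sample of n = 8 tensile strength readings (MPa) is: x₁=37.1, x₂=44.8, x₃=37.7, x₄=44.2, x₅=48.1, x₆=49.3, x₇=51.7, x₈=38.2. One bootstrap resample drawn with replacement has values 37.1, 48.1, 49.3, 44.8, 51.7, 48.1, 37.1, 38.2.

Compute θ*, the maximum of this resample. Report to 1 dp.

Maximum = 51.7

θ* = 51.7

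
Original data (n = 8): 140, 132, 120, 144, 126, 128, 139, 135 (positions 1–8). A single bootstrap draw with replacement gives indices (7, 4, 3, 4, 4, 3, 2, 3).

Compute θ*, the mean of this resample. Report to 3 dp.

θ* = 132.875

Resample values: 139, 144, 120, 144, 144, 120, 132, 120.
Mean = (139 + 144 + 120 + 144 + 144 + 120 + 132 + 120) / 8 = 1063.0 / 8 = 132.875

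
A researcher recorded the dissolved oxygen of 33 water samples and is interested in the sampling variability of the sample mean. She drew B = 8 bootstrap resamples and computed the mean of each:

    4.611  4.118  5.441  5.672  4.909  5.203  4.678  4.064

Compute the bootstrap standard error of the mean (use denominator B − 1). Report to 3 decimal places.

Bootstrap SE is the standard deviation of the 8 replicate means.
Mean of replicates: (4.611 + 4.118 + 5.441 + 5.672 + 4.909 + 5.203 + 4.678 + 4.064) / 8 = 38.6960 / 8 = 4.8370
Sum of squared deviations: (−0.2260)² + (−0.7190)² + (+0.6040)² + (+0.8350)² + (+0.0720)² + (+0.3660)² + (−0.1590)² + (−0.7730)² = 2.3920
Variance = 2.3920 / 7 = 0.3417
SE* = √0.3417

SE* = 0.585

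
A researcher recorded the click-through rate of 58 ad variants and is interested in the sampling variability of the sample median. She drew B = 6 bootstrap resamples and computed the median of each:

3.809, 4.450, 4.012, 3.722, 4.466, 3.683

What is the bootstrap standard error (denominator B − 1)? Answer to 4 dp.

Bootstrap SE is the standard deviation of the 6 replicate medians.
Mean of replicates: (3.809 + 4.450 + 4.012 + 3.722 + 4.466 + 3.683) / 6 = 24.14200 / 6 = 4.02367
Sum of squared deviations: (−0.21467)² + (+0.42633)² + (−0.01167)² + (−0.30167)² + (+0.44233)² + (−0.34067)² = 0.63069
Variance = 0.63069 / 5 = 0.12614
SE* = √0.12614

SE* = 0.3552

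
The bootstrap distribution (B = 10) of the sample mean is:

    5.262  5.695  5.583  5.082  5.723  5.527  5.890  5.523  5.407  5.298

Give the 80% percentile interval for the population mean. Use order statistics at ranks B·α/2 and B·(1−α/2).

(5.082, 5.723)

Sorted replicates: 5.082, 5.262, 5.298, 5.407, 5.523, 5.527, 5.583, 5.695, 5.723, 5.890
α = 0.20; lower rank = 10 × 0.100 = 1; upper rank = 10 × 0.900 = 9.
The 1st smallest replicate is 5.082; the 9th is 5.723.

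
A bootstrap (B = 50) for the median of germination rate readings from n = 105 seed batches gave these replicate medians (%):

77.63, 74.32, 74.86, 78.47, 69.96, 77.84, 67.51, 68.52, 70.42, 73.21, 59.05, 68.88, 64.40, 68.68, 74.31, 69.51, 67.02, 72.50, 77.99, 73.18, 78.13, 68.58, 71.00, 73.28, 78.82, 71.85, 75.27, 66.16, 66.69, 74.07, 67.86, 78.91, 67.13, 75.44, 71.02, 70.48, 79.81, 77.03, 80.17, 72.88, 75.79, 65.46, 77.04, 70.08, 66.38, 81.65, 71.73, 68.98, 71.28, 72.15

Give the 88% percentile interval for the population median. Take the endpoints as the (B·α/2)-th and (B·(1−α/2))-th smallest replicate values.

(65.46, 78.91)

Sorted replicates: 59.05, 64.40, 65.46, 66.16, 66.38, 66.69, 67.02, 67.13, 67.51, 67.86, 68.52, 68.58, 68.68, 68.88, 68.98, 69.51, 69.96, 70.08, 70.42, 70.48, 71.00, 71.02, 71.28, 71.73, 71.85, 72.15, 72.50, 72.88, 73.18, 73.21, 73.28, 74.07, 74.31, 74.32, 74.86, 75.27, 75.44, 75.79, 77.03, 77.04, 77.63, 77.84, 77.99, 78.13, 78.47, 78.82, 78.91, 79.81, 80.17, 81.65
α = 0.12; lower rank = 50 × 0.060 = 3; upper rank = 50 × 0.940 = 47.
The 3rd smallest replicate is 65.46; the 47th is 78.91.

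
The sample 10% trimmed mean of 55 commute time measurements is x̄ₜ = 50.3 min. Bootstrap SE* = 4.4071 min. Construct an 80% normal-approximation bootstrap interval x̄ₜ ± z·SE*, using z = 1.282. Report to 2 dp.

(44.65, 55.95)

Margin = 1.282 × 4.4071 = 5.650
Interval: 50.3 ± 5.650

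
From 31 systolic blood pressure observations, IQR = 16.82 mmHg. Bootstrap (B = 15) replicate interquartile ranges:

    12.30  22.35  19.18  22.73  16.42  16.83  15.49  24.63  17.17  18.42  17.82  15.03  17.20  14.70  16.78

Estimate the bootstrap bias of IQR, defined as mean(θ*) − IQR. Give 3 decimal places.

mean(θ*) = (12.30 + 22.35 + 19.18 + 22.73 + 16.42 + 16.83 + 15.49 + 24.63 + 17.17 + 18.42 + 17.82 + 15.03 + 17.20 + 14.70 + 16.78) / 15 = 17.8033
bias = 17.8033 − 16.82

bias = +0.983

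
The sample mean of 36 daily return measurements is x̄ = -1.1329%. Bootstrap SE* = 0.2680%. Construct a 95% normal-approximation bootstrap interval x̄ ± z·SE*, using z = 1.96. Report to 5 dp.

Margin = 1.96 × 0.2680 = 0.525280
Interval: -1.1329 ± 0.525280

(-1.65818, -0.60762)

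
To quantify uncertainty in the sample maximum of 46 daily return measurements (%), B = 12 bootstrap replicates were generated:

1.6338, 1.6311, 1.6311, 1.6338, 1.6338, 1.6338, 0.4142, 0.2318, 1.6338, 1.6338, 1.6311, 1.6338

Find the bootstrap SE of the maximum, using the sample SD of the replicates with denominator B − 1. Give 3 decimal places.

Bootstrap SE is the standard deviation of the 12 replicate maximums.
Mean of replicates: (1.6338 + 1.6311 + 1.6311 + 1.6338 + 1.6338 + 1.6338 + 0.4142 + 0.2318 + 1.6338 + 1.6338 + 1.6311 + 1.6338) / 12 = 16.97590 / 12 = 1.41466
Sum of squared deviations: (+0.21914)² + (+0.21644)² + (+0.21644)² + (+0.21914)² + (+0.21914)² + (+0.21914)² + (−1.00046)² + (−1.18286)² + (+0.21914)² + (+0.21914)² + (+0.21644)² + (+0.21914)² = 2.87677
Variance = 2.87677 / 11 = 0.26152
SE* = √0.26152

SE* = 0.511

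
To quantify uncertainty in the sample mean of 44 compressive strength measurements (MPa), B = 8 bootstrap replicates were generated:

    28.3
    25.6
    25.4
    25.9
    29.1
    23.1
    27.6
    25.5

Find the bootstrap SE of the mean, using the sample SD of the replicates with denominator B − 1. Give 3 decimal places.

Bootstrap SE is the standard deviation of the 8 replicate means.
Mean of replicates: (28.3 + 25.6 + 25.4 + 25.9 + 29.1 + 23.1 + 27.6 + 25.5) / 8 = 210.5000 / 8 = 26.3125
Sum of squared deviations: (+1.9875)² + (−0.7125)² + (−0.9125)² + (−0.4125)² + (+2.7875)² + (−3.2125)² + (+1.2875)² + (−0.8125)² = 25.8688
Variance = 25.8688 / 7 = 3.6955
SE* = √3.6955

SE* = 1.922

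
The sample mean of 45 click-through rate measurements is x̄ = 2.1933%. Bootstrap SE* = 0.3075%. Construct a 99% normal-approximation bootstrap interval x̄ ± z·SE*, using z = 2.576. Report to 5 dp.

Margin = 2.576 × 0.3075 = 0.792120
Interval: 2.1933 ± 0.792120

(1.40118, 2.98542)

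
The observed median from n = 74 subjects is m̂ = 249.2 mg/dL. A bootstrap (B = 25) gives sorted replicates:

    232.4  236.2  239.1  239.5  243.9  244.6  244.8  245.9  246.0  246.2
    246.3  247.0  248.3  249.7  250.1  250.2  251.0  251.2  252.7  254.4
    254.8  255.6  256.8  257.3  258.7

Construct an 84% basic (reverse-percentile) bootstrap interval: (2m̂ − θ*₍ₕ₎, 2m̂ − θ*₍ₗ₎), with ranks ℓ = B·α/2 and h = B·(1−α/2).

Percentile endpoints at ranks 2 and 23: θ*₍2₎ = 236.2, θ*₍23₎ = 256.8.
Basic interval reflects these around m̂:
  lower = 2 × 249.2 − 256.8 = 241.6
  upper = 2 × 249.2 − 236.2 = 262.2

(241.6, 262.2)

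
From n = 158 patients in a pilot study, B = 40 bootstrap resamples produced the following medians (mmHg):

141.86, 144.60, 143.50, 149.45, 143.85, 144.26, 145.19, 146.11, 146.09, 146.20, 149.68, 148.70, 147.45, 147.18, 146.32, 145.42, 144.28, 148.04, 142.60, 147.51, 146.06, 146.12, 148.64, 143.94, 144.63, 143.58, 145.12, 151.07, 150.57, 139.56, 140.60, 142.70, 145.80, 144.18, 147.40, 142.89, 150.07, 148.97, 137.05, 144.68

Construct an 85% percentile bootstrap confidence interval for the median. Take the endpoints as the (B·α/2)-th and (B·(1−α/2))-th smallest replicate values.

Sorted replicates: 137.05, 139.56, 140.60, 141.86, 142.60, 142.70, 142.89, 143.50, 143.58, 143.85, 143.94, 144.18, 144.26, 144.28, 144.60, 144.63, 144.68, 145.12, 145.19, 145.42, 145.80, 146.06, 146.09, 146.11, 146.12, 146.20, 146.32, 147.18, 147.40, 147.45, 147.51, 148.04, 148.64, 148.70, 148.97, 149.45, 149.68, 150.07, 150.57, 151.07
α = 0.15; lower rank = 40 × 0.075 = 3; upper rank = 40 × 0.925 = 37.
The 3rd smallest replicate is 140.60; the 37th is 149.68.

(140.60, 149.68)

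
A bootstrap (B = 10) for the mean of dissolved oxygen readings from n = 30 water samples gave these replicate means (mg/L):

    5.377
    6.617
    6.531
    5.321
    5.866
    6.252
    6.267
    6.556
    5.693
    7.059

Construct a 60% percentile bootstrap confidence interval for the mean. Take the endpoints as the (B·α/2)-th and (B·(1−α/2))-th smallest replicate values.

Sorted replicates: 5.321, 5.377, 5.693, 5.866, 6.252, 6.267, 6.531, 6.556, 6.617, 7.059
α = 0.40; lower rank = 10 × 0.200 = 2; upper rank = 10 × 0.800 = 8.
The 2nd smallest replicate is 5.377; the 8th is 6.556.

(5.377, 6.556)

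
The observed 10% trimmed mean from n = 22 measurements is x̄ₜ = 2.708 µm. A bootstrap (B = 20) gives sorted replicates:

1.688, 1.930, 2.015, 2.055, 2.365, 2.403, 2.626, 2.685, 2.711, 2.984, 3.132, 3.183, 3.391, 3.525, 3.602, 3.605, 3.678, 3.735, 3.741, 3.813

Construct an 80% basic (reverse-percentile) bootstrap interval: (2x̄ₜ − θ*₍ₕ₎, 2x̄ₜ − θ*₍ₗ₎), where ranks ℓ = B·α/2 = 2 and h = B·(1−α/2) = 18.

Percentile endpoints at ranks 2 and 18: θ*₍2₎ = 1.930, θ*₍18₎ = 3.735.
Basic interval reflects these around x̄ₜ:
  lower = 2 × 2.708 − 3.735 = 1.681
  upper = 2 × 2.708 − 1.930 = 3.486

(1.681, 3.486)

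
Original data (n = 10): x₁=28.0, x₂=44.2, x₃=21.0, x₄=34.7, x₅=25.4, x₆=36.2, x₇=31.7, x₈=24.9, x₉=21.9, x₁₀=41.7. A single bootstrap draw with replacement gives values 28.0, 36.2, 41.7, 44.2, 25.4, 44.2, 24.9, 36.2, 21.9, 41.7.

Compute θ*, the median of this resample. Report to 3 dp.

Sorted: 21.9, 24.9, 25.4, 28.0, 36.2, 36.2, 41.7, 41.7, 44.2, 44.2
Median = average of the two middle values = 36.200

θ* = 36.200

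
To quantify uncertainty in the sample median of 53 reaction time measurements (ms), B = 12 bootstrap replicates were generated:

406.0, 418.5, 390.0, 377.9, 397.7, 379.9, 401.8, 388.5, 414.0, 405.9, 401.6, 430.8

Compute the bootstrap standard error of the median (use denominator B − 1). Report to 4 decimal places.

Bootstrap SE is the standard deviation of the 12 replicate medians.
Mean of replicates: (406.0 + 418.5 + 390.0 + 377.9 + 397.7 + 379.9 + 401.8 + 388.5 + 414.0 + 405.9 + 401.6 + 430.8) / 12 = 4812.60000 / 12 = 401.05000
Sum of squared deviations: (+4.95000)² + (+17.45000)² + (−11.05000)² + (−23.15000)² + (−3.35000)² + (−21.15000)² + (+0.75000)² + (−12.55000)² + (+12.95000)² + (+4.85000)² + (+0.55000)² + (+29.75000)² = 2680.23000
Variance = 2680.23000 / 11 = 243.65727
SE* = √243.65727

SE* = 15.6095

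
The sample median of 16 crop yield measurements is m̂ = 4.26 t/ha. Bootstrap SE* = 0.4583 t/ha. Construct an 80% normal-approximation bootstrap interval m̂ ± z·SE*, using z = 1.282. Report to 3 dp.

Margin = 1.282 × 0.4583 = 0.5875
Interval: 4.26 ± 0.5875

(3.672, 4.848)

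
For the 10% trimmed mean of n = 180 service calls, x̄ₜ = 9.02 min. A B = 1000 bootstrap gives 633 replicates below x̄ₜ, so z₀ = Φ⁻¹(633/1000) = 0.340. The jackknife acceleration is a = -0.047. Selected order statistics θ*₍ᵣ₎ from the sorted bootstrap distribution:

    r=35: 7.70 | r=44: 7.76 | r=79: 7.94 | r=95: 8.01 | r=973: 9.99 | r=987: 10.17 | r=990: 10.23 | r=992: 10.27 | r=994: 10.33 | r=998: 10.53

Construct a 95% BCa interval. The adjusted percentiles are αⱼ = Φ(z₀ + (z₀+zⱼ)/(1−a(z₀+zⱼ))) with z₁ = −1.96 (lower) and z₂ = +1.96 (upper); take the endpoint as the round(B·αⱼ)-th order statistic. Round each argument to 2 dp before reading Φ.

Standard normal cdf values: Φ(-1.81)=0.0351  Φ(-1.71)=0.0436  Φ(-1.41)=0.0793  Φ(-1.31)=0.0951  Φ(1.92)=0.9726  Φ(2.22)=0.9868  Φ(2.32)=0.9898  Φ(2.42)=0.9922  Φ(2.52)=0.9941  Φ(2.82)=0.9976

Lower: z₀ + z₁ = 0.340 + (-1.960) = -1.620; 1 − a(z₀+z₁) = 1 − (-0.047)(-1.620) = 0.9239; argument = 0.340 + (-1.620)/0.9239 = -1.4135 → -1.41.
α₁ = Φ(-1.41) = 0.0793; rank = round(1000 × 0.0793) = 79; θ*₍79₎ = 7.94.
Upper: z₀ + z₂ = 2.300; 1 − a(z₀+z₂) = 1.1081; argument = 2.4156 → 2.42; α₂ = 0.9922; rank = 992; θ*₍992₎ = 10.27.

(7.94, 10.27)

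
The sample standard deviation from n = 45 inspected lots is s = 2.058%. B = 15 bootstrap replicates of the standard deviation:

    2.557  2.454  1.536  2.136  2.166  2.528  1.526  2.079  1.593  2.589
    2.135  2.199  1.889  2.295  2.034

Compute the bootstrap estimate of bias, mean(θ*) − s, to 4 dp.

mean(θ*) = (2.557 + 2.454 + 1.536 + 2.136 + 2.166 + 2.528 + 1.526 + 2.079 + 1.593 + 2.589 + 2.135 + 2.199 + 1.889 + 2.295 + 2.034) / 15 = 2.11440
bias = 2.11440 − 2.058

bias = +0.0564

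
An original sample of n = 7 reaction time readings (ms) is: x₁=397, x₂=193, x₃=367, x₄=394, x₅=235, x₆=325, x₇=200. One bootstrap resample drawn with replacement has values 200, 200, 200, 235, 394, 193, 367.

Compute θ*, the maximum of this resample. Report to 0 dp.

θ* = 394

Maximum = 394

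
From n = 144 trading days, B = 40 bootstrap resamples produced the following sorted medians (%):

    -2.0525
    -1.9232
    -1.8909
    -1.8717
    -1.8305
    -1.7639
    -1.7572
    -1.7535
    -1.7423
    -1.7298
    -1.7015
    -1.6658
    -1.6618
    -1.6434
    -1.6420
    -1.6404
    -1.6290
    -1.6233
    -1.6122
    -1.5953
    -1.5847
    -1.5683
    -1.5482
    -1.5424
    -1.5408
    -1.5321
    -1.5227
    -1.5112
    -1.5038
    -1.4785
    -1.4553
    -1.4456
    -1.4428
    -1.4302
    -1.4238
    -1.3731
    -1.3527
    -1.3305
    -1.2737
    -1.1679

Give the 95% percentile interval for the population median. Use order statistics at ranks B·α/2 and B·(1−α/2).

α = 0.05; lower rank = 40 × 0.025 = 1; upper rank = 40 × 0.975 = 39.
The 1st smallest replicate is -2.0525; the 39th is -1.2737.

(-2.0525, -1.2737)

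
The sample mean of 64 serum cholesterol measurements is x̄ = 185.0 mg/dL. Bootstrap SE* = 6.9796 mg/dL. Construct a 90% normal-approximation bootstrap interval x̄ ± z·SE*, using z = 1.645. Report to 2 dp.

Margin = 1.645 × 6.9796 = 11.481
Interval: 185.0 ± 11.481

(173.52, 196.48)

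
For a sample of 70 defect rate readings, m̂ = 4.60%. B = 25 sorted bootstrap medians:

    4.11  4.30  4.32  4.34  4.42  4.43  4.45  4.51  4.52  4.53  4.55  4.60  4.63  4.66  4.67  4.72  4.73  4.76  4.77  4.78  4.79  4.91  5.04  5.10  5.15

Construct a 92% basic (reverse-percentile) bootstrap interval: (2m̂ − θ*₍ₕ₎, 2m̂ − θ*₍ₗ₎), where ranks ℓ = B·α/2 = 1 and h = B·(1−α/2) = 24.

(4.10, 5.09)

Percentile endpoints at ranks 1 and 24: θ*₍1₎ = 4.11, θ*₍24₎ = 5.10.
Basic interval reflects these around m̂:
  lower = 2 × 4.60 − 5.10 = 4.10
  upper = 2 × 4.60 − 4.11 = 5.09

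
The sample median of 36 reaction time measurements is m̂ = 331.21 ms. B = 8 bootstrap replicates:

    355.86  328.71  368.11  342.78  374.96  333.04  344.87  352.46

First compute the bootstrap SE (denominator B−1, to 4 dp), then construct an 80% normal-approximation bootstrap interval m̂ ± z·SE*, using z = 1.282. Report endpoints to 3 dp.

(310.592, 351.828)

Mean of replicates = 350.0987; sum of squared deviations = 1810.6379; SE* = √(1810.6379/7) = 16.0830
Margin = 1.282 × 16.0830 = 20.6184
Interval: 331.21 ± 20.6184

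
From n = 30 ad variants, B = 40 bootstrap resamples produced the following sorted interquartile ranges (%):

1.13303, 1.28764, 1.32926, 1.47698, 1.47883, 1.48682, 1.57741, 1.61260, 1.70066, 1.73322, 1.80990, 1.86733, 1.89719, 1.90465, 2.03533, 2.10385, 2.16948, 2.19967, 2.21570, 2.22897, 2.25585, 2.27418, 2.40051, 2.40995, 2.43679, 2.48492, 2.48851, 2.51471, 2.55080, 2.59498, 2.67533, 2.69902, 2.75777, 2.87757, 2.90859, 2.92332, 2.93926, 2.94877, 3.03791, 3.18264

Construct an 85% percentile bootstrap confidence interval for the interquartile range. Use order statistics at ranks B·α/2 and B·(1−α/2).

(1.32926, 2.93926)

α = 0.15; lower rank = 40 × 0.075 = 3; upper rank = 40 × 0.925 = 37.
The 3rd smallest replicate is 1.32926; the 37th is 2.93926.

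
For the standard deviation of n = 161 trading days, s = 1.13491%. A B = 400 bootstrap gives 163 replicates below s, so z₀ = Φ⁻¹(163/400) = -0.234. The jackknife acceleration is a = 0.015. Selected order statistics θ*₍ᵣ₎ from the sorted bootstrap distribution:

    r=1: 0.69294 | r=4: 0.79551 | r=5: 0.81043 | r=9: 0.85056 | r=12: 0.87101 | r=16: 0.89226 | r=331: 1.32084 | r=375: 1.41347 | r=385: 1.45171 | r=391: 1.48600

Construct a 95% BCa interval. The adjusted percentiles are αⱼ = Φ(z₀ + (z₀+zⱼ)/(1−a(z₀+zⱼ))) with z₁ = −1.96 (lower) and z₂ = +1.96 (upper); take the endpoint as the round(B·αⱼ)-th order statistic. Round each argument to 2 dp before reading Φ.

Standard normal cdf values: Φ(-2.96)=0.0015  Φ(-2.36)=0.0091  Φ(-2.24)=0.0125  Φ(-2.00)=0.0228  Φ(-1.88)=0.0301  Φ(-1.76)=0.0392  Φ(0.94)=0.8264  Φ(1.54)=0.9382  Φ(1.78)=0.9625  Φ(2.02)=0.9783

(0.79551, 1.41347)

Lower: z₀ + z₁ = -0.234 + (-1.960) = -2.194; 1 − a(z₀+z₁) = 1 − (0.015)(-2.194) = 1.0329; argument = -0.234 + (-2.194)/1.0329 = -2.3581 → -2.36.
α₁ = Φ(-2.36) = 0.0091; rank = round(400 × 0.0091) = 4; θ*₍4₎ = 0.79551.
Upper: z₀ + z₂ = 1.726; 1 − a(z₀+z₂) = 0.9741; argument = 1.5379 → 1.54; α₂ = 0.9382; rank = 375; θ*₍375₎ = 1.41347.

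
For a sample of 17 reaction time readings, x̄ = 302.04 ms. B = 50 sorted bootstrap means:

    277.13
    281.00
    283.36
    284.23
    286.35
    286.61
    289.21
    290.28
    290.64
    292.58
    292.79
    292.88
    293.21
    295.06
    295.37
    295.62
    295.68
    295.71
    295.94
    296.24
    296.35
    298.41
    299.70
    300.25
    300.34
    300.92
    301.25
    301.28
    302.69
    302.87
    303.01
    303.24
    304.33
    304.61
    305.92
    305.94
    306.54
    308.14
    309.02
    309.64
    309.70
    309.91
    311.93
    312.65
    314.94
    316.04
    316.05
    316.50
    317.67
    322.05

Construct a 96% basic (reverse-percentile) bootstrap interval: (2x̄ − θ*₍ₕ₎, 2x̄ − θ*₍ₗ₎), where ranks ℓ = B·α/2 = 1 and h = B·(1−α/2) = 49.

(286.41, 326.95)

Percentile endpoints at ranks 1 and 49: θ*₍1₎ = 277.13, θ*₍49₎ = 317.67.
Basic interval reflects these around x̄:
  lower = 2 × 302.04 − 317.67 = 286.41
  upper = 2 × 302.04 − 277.13 = 326.95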